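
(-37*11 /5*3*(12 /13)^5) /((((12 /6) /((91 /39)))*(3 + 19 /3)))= -37977984 /1856465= -20.46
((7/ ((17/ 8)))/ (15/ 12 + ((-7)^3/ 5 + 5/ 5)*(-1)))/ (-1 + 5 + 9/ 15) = 5600/ 538407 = 0.01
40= 40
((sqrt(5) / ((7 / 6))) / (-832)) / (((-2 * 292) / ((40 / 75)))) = sqrt(5) / 1062880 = 0.00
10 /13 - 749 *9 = -87623 /13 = -6740.23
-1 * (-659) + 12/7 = 660.71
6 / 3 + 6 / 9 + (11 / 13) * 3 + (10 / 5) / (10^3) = 101539 / 19500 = 5.21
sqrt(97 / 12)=2.84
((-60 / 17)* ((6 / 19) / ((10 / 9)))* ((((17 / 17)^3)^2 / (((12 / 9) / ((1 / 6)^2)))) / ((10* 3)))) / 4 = -9 / 51680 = -0.00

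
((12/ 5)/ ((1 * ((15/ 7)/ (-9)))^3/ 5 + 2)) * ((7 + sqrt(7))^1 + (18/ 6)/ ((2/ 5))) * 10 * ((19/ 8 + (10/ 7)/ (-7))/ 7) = 68931 * sqrt(7)/ 18497 + 1998999/ 36994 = 63.90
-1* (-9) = 9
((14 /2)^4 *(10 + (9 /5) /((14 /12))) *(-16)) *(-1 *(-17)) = -37691584 /5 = -7538316.80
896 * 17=15232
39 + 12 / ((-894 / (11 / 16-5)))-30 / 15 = 44173 / 1192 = 37.06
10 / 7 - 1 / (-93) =937 / 651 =1.44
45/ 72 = 5/ 8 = 0.62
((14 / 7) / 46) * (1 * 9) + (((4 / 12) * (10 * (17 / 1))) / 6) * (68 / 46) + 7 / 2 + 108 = 52103 / 414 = 125.85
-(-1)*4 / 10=2 / 5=0.40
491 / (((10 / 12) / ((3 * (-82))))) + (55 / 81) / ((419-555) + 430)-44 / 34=-293395190873 / 2024190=-144944.49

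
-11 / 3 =-3.67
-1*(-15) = 15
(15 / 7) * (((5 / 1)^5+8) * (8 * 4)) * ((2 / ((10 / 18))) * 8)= 43310592 / 7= 6187227.43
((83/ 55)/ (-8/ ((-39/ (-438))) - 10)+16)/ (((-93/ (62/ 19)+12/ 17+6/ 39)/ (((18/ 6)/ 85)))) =-44505279/ 2180429075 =-0.02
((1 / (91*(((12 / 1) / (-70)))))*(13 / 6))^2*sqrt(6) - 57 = -56.95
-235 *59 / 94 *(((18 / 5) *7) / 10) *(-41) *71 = 10820187 / 10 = 1082018.70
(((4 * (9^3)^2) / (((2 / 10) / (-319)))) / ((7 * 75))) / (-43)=226039572 / 1505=150192.41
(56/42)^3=64/27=2.37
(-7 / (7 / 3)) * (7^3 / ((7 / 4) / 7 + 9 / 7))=-28812 / 43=-670.05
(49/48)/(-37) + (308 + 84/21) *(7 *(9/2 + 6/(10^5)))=54545974147/5550000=9828.10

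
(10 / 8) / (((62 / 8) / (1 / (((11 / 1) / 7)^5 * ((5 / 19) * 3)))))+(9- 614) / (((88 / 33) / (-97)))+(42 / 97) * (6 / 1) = 255810377687201 / 11622728568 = 22009.49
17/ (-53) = -0.32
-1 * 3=-3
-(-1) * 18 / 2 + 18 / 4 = 27 / 2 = 13.50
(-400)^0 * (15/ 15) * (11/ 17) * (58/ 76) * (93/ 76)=29667/ 49096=0.60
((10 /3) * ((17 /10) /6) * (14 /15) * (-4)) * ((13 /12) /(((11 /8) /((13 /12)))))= -40222 /13365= -3.01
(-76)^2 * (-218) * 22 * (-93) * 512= 1319043956736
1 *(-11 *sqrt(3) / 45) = -11 *sqrt(3) / 45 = -0.42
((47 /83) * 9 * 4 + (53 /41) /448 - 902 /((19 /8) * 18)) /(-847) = 185352347 /220810379328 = 0.00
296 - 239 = 57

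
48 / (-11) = -48 / 11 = -4.36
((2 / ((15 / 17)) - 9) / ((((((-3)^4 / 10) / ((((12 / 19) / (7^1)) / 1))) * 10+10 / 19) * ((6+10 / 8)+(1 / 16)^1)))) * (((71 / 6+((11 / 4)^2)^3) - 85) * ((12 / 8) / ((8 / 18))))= -8473557509 / 6815976960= -1.24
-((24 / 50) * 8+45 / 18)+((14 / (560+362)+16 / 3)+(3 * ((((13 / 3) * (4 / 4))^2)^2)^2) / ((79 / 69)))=432458325572633 / 1327472550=325775.72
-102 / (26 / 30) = -117.69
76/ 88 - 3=-47/ 22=-2.14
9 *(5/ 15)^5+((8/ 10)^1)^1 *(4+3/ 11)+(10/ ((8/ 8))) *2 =34831/ 1485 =23.46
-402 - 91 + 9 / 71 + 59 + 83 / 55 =-432.36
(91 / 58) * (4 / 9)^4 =11648 / 190269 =0.06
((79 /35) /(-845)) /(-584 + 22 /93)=7347 /1605626750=0.00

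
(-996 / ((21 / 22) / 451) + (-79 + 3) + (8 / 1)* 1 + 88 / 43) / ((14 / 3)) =-212499486 / 2107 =-100854.05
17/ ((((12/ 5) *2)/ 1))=85/ 24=3.54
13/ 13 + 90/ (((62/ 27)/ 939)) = 1140916/ 31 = 36803.74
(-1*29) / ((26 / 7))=-203 / 26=-7.81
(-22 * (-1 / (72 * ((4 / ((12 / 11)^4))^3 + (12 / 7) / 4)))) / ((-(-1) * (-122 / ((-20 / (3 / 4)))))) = 3973030871040 / 1365603391579099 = 0.00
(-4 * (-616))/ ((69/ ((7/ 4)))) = 4312/ 69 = 62.49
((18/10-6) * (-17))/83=0.86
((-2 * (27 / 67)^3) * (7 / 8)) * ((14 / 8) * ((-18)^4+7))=-101252639061 / 4812208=-21040.79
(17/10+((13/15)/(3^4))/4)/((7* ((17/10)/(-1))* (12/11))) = -91025/694008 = -0.13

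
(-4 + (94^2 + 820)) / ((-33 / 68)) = -656336 / 33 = -19888.97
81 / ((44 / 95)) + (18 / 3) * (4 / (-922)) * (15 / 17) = 60297795 / 344828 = 174.86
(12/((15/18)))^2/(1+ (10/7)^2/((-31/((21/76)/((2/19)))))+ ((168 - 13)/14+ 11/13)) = 14624064/898825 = 16.27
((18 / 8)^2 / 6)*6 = 81 / 16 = 5.06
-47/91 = -0.52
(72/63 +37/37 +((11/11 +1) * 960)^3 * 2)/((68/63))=891813888135/68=13114910119.63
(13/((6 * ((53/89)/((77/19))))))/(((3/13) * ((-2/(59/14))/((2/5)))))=-9761609/181260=-53.85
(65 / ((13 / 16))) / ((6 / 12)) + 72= 232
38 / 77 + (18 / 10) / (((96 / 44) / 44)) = 28331 / 770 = 36.79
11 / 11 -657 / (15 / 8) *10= -3503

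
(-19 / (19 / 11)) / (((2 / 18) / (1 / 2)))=-99 / 2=-49.50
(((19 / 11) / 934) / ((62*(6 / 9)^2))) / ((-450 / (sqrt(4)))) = -19 / 63698800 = -0.00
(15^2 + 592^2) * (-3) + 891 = -1051176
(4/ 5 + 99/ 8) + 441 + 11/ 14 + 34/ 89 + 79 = 13315821/ 24920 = 534.34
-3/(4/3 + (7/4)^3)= -576/1285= -0.45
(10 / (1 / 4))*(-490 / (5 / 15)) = -58800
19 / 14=1.36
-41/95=-0.43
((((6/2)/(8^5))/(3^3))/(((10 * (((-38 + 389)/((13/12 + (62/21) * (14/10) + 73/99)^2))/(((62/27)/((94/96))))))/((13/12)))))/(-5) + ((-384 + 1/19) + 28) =-1674432388531835846869/4704157235036160000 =-355.95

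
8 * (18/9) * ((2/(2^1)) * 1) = 16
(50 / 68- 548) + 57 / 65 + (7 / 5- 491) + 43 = -2194503 / 2210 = -992.99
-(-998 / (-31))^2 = -996004 / 961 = -1036.42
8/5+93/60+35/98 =491/140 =3.51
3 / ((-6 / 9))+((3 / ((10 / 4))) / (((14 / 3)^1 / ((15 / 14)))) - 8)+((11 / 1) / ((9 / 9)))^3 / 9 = 59828 / 441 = 135.66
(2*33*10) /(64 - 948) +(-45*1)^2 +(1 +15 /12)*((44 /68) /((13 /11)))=137733 /68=2025.49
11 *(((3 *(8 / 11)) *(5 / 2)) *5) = 300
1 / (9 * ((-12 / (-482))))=241 / 54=4.46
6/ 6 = 1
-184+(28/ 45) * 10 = -1600/ 9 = -177.78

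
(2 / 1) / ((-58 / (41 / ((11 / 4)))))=-164 / 319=-0.51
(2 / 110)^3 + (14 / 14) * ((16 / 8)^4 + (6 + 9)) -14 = 2828376 / 166375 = 17.00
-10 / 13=-0.77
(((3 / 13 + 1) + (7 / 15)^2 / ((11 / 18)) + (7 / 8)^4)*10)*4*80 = 31824279 / 4576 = 6954.61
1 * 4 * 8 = 32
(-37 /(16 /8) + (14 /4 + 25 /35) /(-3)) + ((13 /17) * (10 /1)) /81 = -190952 /9639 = -19.81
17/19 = 0.89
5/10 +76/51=203/102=1.99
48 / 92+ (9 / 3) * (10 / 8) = 393 / 92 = 4.27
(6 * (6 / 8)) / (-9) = -1 / 2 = -0.50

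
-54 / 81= -2 / 3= -0.67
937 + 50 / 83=77821 / 83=937.60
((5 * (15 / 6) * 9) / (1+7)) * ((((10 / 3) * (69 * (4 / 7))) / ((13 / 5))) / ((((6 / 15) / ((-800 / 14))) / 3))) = -194062500 / 637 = -304650.71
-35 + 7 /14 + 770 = 1471 /2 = 735.50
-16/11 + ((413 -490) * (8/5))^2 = 4173616/275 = 15176.79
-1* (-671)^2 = -450241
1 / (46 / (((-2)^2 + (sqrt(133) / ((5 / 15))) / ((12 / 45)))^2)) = 45 * sqrt(133) / 23 + 269581 / 736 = 388.84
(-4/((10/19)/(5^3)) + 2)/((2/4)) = -1896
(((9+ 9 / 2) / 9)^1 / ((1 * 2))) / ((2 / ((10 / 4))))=15 / 16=0.94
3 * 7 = 21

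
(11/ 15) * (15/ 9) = 11/ 9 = 1.22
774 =774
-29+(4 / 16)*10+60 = 67 / 2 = 33.50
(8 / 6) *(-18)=-24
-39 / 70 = -0.56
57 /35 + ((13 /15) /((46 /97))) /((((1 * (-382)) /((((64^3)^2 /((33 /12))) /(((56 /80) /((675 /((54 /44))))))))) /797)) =-34532121175391504797 /461265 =-74863952772032.36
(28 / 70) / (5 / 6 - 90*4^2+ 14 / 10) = -12 / 43133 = -0.00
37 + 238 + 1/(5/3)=275.60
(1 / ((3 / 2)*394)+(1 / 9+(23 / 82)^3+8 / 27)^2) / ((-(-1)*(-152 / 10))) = -0.01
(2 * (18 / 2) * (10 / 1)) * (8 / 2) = 720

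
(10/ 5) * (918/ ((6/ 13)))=3978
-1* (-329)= 329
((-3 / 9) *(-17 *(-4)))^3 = -11645.63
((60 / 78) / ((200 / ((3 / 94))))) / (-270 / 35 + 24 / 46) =-161 / 9433840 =-0.00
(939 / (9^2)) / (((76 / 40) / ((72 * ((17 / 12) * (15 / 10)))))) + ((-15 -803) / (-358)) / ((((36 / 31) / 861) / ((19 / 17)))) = 1961305273 / 693804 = 2826.89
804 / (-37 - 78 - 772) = -0.91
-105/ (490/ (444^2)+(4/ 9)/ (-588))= -1521397080/ 25063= -60702.91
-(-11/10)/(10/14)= 77/50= 1.54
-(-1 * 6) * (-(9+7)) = -96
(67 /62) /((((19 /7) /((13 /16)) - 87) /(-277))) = 1688869 /472006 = 3.58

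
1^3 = 1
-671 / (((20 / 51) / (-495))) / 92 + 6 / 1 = 3390087 / 368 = 9212.19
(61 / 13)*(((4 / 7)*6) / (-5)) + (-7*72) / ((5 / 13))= -597696 / 455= -1313.62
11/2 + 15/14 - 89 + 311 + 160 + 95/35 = 391.29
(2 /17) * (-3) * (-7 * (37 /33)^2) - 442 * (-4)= 10929494 /6171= 1771.11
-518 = -518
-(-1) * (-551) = -551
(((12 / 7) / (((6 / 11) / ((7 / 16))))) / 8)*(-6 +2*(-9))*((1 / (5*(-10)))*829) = 27357 / 400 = 68.39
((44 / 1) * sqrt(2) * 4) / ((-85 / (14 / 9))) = -2464 * sqrt(2) / 765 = -4.56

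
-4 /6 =-2 /3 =-0.67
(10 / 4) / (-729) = -5 / 1458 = -0.00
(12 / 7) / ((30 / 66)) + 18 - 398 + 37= -11873 / 35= -339.23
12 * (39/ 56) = 117/ 14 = 8.36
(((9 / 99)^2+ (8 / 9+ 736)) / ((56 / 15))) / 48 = 4.11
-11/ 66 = -1/ 6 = -0.17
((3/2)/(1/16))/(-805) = -24/805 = -0.03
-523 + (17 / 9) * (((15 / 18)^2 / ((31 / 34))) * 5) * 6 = -401626 / 837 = -479.84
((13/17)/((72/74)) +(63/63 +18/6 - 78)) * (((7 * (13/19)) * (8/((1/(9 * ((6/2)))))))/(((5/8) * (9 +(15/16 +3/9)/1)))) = -9394414848/796195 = -11799.14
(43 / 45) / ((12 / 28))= 301 / 135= 2.23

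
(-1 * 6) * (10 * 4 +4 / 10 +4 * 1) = -1332 / 5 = -266.40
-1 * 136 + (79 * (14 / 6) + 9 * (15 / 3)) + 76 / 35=10028 / 105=95.50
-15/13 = -1.15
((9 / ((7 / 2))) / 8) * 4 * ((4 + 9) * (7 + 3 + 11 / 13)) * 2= 2538 / 7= 362.57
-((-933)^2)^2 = -757751099121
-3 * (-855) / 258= 855 / 86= 9.94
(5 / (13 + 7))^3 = 1 / 64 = 0.02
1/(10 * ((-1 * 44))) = -1/440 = -0.00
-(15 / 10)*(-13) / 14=39 / 28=1.39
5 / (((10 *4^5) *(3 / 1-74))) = -1 / 145408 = -0.00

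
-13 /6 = -2.17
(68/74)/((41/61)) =2074/1517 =1.37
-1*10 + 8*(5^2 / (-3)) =-230 / 3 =-76.67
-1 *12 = -12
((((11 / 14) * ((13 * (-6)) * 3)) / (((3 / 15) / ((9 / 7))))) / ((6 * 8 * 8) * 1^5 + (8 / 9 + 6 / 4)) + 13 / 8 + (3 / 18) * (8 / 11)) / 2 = -1817009 / 2768304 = -0.66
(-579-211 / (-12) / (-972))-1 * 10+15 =-6695347 / 11664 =-574.02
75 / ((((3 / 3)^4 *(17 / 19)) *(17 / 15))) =21375 / 289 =73.96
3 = 3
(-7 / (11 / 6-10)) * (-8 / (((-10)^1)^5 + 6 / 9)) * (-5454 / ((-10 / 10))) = 392688 / 1049993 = 0.37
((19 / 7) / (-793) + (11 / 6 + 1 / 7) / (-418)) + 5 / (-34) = -36733777 / 236672436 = -0.16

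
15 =15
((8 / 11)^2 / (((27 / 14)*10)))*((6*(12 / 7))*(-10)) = -1024 / 363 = -2.82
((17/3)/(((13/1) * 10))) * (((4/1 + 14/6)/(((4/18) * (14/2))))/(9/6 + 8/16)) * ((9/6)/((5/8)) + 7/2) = 19057/36400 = 0.52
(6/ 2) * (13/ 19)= 39/ 19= 2.05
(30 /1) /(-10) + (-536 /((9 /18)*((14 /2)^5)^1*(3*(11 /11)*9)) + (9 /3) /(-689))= -3.01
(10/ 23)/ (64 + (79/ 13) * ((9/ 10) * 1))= 1300/ 207713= 0.01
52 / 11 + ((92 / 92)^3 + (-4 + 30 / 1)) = 349 / 11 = 31.73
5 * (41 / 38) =205 / 38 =5.39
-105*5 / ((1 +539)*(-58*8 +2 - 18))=7 / 3456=0.00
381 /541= 0.70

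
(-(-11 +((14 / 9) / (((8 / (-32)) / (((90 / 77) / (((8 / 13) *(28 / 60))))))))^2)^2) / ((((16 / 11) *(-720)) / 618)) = 1438628735114983 / 6135803520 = 234464.60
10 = 10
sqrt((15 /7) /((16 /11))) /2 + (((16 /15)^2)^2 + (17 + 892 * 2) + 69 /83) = sqrt(1155) /56 + 7576509488 /4201875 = 1803.73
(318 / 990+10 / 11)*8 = 1624 / 165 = 9.84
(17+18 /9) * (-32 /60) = -152 /15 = -10.13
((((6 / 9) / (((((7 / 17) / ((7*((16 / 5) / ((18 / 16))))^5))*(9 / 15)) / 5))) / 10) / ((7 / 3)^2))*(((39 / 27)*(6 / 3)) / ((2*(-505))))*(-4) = 8873.03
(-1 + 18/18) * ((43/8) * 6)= 0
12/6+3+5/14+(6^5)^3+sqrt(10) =sqrt(10)+6582589784139/14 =470184984584.52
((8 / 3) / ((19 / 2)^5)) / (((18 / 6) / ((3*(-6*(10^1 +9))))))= -512 / 130321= -0.00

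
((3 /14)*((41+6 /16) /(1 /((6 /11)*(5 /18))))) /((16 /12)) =4965 /4928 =1.01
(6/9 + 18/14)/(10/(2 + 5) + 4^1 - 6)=-41/12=-3.42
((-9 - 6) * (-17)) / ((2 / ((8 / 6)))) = 170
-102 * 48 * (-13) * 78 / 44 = 112830.55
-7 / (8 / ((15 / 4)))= -105 / 32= -3.28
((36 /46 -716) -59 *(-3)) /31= -12379 /713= -17.36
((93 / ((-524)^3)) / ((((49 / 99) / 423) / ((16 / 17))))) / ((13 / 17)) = -3894561 / 5728135868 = -0.00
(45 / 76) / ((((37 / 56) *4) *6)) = 105 / 2812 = 0.04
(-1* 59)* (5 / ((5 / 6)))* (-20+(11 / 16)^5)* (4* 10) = 18417265065 / 65536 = 281025.16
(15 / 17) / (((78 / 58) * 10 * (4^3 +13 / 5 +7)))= 145 / 162656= 0.00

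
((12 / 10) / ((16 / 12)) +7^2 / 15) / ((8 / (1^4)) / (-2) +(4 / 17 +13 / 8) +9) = 1700 / 2799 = 0.61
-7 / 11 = -0.64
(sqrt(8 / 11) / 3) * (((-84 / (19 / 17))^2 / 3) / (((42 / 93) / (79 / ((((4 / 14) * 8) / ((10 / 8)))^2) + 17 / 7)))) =30880.53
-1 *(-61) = 61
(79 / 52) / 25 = 79 / 1300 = 0.06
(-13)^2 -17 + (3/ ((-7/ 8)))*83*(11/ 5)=-16592/ 35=-474.06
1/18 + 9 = 163/18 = 9.06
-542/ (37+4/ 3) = -1626/ 115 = -14.14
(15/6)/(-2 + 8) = 5/12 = 0.42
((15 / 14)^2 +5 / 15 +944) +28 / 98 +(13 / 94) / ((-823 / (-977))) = 21514663685 / 22744428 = 945.93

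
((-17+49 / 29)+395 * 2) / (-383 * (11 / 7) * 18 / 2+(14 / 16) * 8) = -78631 / 549086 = -0.14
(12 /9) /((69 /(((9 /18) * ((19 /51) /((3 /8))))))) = 304 /31671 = 0.01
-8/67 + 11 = 729/67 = 10.88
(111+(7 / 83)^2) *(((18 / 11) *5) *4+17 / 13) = 3721931176 / 985127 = 3778.12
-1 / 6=-0.17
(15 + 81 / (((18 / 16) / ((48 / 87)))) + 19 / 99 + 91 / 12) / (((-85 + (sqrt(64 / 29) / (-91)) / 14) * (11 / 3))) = -24755218046195 / 123447224577468 + 457202291 * sqrt(29) / 894992378186643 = -0.20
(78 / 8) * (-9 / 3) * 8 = -234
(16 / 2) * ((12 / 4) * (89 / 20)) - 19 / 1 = 439 / 5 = 87.80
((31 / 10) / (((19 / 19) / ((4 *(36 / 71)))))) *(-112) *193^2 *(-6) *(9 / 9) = 55869924096 / 355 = 157380067.88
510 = 510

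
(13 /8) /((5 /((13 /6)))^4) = 371293 /6480000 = 0.06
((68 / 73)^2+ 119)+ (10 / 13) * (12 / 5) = 8431971 / 69277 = 121.71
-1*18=-18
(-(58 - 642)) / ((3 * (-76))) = -146 / 57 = -2.56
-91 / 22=-4.14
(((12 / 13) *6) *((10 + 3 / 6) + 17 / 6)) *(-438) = -32344.62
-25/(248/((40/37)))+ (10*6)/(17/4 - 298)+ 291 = 78353164/269545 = 290.69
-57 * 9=-513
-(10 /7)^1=-10 /7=-1.43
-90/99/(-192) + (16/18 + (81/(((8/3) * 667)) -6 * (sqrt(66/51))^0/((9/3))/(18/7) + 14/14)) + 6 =7.16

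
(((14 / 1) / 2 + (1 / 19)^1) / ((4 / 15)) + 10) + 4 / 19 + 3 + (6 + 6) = 1963 / 38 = 51.66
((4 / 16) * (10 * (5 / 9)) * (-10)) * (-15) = 625 / 3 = 208.33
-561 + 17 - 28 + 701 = 129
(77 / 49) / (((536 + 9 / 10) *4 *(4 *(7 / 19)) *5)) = 209 / 2104648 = 0.00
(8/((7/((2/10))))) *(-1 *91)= -104/5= -20.80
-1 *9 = -9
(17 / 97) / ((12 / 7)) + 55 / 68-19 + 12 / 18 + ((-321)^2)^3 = 5412178413885128999 / 4947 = 1094032426497903.58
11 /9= 1.22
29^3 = 24389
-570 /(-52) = 285 /26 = 10.96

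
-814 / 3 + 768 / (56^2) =-39850 / 147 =-271.09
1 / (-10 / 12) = -6 / 5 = -1.20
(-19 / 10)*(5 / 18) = -19 / 36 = -0.53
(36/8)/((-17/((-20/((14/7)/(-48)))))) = -2160/17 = -127.06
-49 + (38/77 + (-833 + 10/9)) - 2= -611500/693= -882.40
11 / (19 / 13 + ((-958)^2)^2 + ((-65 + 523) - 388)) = 143 / 10949779876977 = 0.00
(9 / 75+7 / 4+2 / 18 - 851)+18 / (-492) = -31330147 / 36900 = -849.06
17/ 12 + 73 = 893/ 12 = 74.42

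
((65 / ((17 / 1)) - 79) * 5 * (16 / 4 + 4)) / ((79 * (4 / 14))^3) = -0.26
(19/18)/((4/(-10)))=-2.64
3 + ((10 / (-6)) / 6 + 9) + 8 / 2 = 283 / 18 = 15.72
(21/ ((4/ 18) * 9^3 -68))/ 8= 21/ 752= 0.03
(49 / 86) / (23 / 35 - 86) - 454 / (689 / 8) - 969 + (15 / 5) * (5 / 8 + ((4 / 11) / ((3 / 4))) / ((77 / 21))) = -83265937719813 / 85663981832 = -972.01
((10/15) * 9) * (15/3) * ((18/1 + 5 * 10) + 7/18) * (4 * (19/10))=46778/3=15592.67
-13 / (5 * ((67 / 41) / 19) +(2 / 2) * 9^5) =-10127 / 45999506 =-0.00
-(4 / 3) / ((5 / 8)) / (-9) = 32 / 135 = 0.24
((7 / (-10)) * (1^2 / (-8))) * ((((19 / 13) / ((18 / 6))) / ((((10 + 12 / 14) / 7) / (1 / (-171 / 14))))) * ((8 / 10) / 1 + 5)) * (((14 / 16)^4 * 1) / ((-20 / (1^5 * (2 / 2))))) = 167179229 / 437059584000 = 0.00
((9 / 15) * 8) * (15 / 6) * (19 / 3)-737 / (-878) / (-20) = 1333823 / 17560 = 75.96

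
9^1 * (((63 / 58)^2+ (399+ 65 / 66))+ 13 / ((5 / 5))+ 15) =142927293 / 37004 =3862.48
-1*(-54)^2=-2916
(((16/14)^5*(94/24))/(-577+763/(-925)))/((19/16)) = -712294400/64004871189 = -0.01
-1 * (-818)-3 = 815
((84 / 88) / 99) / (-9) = -7 / 6534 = -0.00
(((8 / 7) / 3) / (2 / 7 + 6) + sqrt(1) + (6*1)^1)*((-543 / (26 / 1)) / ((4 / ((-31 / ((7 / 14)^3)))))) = 1307363 / 143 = 9142.40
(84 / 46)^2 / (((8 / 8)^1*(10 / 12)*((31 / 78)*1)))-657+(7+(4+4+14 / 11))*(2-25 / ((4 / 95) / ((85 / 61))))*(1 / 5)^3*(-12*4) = 6204034937799 / 1375466125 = 4510.50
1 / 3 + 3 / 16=25 / 48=0.52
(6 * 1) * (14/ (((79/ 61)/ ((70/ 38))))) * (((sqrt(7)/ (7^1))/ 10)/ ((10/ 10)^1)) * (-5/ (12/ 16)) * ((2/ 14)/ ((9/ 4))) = -9760 * sqrt(7)/ 13509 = -1.91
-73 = -73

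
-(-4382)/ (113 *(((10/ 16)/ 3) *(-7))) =-15024/ 565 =-26.59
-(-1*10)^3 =1000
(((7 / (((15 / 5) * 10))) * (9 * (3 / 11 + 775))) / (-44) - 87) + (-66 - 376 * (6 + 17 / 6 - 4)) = -3643313 / 1815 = -2007.33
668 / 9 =74.22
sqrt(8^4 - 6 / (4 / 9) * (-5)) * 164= 82 * sqrt(16654)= 10582.13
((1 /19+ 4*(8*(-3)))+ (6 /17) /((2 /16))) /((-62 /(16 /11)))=240632 /110143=2.18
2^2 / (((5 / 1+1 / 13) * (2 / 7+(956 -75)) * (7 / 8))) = 208 / 203577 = 0.00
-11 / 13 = -0.85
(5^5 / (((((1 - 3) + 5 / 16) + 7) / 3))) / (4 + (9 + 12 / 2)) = 30000 / 323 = 92.88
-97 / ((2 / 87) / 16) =-67512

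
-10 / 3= -3.33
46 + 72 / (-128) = 727 / 16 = 45.44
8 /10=4 /5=0.80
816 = 816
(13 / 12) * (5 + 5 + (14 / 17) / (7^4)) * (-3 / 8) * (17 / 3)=-94757 / 4116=-23.02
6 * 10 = 60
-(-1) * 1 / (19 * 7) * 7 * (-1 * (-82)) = 82 / 19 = 4.32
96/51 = 32/17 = 1.88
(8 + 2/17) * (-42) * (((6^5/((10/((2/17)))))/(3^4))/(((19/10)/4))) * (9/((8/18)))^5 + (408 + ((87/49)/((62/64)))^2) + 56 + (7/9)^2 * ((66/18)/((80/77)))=-679870925421775688901827/246299342239440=-2760344056.30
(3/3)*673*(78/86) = 26247/43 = 610.40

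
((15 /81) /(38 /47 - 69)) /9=-47 /155763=-0.00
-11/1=-11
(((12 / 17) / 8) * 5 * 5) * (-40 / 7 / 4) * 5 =-1875 / 119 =-15.76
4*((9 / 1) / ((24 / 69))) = 207 / 2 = 103.50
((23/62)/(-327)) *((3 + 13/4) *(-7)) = 4025/81096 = 0.05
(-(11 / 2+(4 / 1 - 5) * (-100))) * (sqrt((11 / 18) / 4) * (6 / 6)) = -211 * sqrt(22) / 24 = -41.24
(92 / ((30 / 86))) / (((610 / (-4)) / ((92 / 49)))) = -727904 / 224175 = -3.25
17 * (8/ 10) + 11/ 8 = 599/ 40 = 14.98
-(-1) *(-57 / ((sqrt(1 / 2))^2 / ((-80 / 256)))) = 285 / 8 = 35.62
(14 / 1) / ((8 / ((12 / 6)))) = 3.50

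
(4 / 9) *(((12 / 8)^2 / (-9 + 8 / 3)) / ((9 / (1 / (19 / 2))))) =-2 / 1083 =-0.00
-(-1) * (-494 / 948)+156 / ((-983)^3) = -234616009433 / 450234629238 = -0.52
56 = 56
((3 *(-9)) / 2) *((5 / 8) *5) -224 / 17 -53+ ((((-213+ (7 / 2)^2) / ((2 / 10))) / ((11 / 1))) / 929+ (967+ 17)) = 221237897 / 252688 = 875.54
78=78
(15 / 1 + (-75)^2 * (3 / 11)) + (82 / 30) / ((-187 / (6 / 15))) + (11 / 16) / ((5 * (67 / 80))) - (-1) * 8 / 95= 27661528319 / 17853825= 1549.33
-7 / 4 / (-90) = 7 / 360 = 0.02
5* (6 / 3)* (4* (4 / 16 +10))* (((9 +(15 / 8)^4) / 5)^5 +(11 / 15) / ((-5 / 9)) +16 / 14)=1470940419510284998938528863 / 2522015791327477760000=583239.97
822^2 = 675684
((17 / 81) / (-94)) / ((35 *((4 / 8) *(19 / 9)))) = -17 / 281295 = -0.00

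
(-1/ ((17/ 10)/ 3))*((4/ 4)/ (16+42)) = -15/ 493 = -0.03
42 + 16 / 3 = 142 / 3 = 47.33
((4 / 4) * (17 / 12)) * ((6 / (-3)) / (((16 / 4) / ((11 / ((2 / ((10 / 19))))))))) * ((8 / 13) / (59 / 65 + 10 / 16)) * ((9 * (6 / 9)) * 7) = -523600 / 15143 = -34.58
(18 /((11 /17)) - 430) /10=-40.22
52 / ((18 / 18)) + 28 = 80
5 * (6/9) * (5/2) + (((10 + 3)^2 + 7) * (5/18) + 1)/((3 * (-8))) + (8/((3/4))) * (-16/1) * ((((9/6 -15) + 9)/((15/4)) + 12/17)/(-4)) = -14.83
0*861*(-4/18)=0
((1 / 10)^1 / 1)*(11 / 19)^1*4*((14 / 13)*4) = 1232 / 1235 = 1.00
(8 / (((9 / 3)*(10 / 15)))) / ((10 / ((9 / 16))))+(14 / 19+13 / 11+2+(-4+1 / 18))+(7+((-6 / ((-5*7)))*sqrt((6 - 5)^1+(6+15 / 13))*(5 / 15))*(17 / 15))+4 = 34*sqrt(1378) / 6825+842629 / 75240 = 11.38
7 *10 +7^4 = 2471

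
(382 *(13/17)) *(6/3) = 9932/17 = 584.24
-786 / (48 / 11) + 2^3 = -1377 / 8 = -172.12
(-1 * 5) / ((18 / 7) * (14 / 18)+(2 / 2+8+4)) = -1 / 3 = -0.33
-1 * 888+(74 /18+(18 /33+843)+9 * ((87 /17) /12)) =-245753 /6732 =-36.51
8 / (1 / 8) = 64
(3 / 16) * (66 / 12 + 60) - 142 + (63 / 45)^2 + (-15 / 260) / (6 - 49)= -57133113 / 447200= -127.76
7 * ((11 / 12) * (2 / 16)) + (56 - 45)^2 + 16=13229 / 96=137.80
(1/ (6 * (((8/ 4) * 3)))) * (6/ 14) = 1/ 84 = 0.01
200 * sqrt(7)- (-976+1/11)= 200 * sqrt(7)+10735/11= 1505.06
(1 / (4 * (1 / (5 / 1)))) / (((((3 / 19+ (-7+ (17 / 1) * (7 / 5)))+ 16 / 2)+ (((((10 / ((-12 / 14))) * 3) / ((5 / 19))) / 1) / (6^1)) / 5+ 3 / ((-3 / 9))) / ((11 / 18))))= 5225 / 78828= 0.07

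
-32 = -32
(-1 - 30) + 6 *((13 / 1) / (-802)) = -12470 / 401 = -31.10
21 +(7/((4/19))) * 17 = 2345/4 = 586.25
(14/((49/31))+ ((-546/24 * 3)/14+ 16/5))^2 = 4044121/78400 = 51.58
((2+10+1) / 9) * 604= 7852 / 9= 872.44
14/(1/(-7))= -98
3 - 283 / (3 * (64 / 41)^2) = -438859 / 12288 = -35.71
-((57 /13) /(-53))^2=-3249 /474721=-0.01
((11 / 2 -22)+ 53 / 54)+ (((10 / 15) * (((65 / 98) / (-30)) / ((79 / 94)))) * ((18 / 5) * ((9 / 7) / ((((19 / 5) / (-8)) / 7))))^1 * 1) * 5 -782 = -1571852777 / 1985823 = -791.54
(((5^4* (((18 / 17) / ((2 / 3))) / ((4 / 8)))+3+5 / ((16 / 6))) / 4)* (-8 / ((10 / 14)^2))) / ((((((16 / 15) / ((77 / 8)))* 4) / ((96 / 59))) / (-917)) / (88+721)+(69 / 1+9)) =-6818299327508823 / 68170207184440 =-100.02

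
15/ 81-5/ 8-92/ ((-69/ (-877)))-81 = -270167/ 216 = -1250.77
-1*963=-963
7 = 7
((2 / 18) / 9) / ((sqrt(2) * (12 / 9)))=sqrt(2) / 216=0.01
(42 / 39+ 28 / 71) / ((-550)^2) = 679 / 139603750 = 0.00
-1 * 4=-4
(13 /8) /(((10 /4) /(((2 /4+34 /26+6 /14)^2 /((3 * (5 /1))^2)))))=165649 /11466000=0.01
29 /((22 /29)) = 38.23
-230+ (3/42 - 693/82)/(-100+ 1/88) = -580610350/2525313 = -229.92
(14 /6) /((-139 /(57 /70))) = -19 /1390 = -0.01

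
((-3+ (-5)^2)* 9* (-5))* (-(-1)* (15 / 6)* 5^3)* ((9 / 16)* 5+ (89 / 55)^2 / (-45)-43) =2191377775 / 176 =12451010.09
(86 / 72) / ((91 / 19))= 817 / 3276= 0.25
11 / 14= 0.79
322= 322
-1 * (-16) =16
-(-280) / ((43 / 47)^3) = 29070440 / 79507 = 365.63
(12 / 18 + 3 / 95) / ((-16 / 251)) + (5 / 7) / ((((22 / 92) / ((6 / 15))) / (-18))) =-11397433 / 351120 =-32.46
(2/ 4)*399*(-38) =-7581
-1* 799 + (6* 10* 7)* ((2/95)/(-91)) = -197377/247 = -799.10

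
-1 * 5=-5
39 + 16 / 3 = 133 / 3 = 44.33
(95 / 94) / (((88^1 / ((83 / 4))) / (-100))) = -197125 / 8272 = -23.83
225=225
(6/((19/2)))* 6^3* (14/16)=119.37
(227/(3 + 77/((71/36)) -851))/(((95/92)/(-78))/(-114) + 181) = -173483388/111901711619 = -0.00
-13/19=-0.68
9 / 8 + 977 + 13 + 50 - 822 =1753 / 8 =219.12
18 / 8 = 9 / 4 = 2.25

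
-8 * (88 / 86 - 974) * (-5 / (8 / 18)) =-3765420 / 43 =-87567.91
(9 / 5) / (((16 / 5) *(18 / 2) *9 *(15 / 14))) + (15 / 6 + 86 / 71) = 285077 / 76680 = 3.72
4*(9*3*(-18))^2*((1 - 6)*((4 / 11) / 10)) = -171778.91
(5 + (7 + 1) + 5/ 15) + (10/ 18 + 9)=206/ 9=22.89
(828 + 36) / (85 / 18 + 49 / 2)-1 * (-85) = 114.57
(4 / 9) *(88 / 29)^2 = 30976 / 7569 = 4.09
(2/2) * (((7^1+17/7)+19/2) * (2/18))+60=7825/126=62.10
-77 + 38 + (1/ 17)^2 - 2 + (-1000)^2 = 288988152/ 289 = 999959.00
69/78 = 23/26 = 0.88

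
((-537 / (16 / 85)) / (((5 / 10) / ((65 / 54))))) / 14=-988975 / 2016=-490.56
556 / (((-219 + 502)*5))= 556 / 1415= 0.39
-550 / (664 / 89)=-24475 / 332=-73.72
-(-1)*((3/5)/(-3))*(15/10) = -3/10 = -0.30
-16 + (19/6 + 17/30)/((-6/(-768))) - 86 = 5638/15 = 375.87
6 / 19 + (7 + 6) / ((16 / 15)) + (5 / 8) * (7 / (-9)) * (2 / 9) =305221 / 24624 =12.40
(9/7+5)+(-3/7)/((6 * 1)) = 87/14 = 6.21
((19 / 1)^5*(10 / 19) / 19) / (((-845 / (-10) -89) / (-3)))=137180 / 3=45726.67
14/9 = 1.56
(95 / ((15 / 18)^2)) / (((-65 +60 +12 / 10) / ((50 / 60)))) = -30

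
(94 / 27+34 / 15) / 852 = 194 / 28755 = 0.01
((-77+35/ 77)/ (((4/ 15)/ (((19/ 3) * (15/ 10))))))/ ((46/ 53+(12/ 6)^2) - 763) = 6359205/ 1767964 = 3.60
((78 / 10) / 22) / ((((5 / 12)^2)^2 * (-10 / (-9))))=1819584 / 171875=10.59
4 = 4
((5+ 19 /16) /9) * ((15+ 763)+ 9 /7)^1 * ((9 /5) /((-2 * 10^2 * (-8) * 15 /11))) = 396033 /896000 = 0.44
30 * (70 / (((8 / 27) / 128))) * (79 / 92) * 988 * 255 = 4514059368000 / 23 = 196263450782.61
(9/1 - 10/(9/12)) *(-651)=2821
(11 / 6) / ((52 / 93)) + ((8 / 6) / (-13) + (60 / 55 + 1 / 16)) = 29719 / 6864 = 4.33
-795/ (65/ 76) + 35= -11629/ 13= -894.54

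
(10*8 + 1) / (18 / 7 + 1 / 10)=30.32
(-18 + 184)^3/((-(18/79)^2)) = -88111670.79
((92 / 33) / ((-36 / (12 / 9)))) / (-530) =46 / 236115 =0.00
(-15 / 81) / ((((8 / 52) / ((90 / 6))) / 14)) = -2275 / 9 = -252.78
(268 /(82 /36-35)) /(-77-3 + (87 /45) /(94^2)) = 639372960 /6245267719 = 0.10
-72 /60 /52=-0.02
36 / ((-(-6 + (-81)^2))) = -12 / 2185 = -0.01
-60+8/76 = -1138/19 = -59.89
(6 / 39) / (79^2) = 2 / 81133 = 0.00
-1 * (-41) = 41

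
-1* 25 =-25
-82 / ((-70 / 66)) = 77.31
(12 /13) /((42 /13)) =2 /7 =0.29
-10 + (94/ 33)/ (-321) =-106024/ 10593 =-10.01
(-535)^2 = 286225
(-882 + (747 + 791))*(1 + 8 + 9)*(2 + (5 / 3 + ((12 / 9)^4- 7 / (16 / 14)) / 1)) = 74620 / 9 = 8291.11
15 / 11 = 1.36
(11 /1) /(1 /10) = 110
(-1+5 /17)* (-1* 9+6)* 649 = 23364 /17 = 1374.35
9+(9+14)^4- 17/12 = 3358183/12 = 279848.58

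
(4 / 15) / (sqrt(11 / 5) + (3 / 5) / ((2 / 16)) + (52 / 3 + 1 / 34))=1537208 / 127185589- 13872 * sqrt(55) / 127185589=0.01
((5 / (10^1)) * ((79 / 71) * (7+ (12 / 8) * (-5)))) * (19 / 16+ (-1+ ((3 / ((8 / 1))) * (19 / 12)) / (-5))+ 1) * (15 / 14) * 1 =-40527 / 127232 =-0.32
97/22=4.41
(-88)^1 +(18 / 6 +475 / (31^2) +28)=-54302 / 961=-56.51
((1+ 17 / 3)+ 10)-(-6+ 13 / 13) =65 / 3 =21.67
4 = 4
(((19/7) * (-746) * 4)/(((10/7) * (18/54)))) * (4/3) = -113392/5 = -22678.40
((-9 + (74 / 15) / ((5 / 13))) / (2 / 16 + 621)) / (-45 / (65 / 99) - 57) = -3731 / 76025700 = -0.00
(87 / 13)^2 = 7569 / 169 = 44.79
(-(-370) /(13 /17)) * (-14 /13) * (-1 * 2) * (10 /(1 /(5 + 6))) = 19373200 /169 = 114634.32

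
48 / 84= 4 / 7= 0.57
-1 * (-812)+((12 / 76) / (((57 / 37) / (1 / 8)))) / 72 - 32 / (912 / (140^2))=124.28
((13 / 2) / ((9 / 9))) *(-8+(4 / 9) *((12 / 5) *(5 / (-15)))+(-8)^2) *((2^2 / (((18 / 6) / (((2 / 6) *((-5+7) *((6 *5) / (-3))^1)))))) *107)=-27864512 / 81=-344006.32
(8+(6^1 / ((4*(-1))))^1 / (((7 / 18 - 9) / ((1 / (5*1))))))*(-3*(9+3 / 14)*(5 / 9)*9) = -1110.53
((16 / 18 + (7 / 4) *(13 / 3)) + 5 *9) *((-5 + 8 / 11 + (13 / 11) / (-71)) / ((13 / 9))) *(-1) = 293125 / 1846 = 158.79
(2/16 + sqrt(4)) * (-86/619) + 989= 2448033/2476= 988.70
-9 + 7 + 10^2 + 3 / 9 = 295 / 3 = 98.33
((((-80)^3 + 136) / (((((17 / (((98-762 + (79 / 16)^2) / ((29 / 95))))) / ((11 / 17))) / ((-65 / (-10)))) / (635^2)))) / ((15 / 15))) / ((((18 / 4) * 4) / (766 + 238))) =4801610218199754298625 / 804576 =5967876519060665.86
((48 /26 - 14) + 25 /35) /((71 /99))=-103059 /6461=-15.95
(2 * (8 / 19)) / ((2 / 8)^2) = 256 / 19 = 13.47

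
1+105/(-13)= -92/13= -7.08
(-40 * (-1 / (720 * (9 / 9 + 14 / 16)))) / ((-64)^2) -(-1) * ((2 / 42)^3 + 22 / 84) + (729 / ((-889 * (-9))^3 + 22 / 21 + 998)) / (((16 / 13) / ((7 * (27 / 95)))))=94038175422294221607 / 358896967503009367040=0.26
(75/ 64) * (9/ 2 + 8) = 1875/ 128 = 14.65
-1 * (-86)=86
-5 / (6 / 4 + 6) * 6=-4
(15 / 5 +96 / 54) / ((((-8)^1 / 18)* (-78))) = 43 / 312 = 0.14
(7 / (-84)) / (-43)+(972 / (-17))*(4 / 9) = -222895 / 8772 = -25.41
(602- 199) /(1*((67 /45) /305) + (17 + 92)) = 3.70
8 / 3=2.67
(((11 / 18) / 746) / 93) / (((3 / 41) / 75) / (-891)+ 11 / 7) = 0.00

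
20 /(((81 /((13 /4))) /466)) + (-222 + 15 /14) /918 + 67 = 16992013 /38556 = 440.71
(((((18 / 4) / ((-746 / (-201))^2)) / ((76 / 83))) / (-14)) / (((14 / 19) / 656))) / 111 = -412453809 / 2017927016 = -0.20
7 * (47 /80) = 329 /80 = 4.11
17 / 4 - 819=-3259 / 4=-814.75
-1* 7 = -7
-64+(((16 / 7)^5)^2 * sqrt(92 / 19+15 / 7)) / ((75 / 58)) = -64+63771674411008 * sqrt(123557) / 2817690608775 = 7891.51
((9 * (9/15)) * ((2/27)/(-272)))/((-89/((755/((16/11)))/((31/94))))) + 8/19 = 25497609/57034048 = 0.45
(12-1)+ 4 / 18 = 101 / 9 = 11.22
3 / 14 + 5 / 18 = 31 / 63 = 0.49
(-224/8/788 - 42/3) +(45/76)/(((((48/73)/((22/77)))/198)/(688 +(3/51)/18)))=499356842305/14253344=35034.36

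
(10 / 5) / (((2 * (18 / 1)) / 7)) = 7 / 18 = 0.39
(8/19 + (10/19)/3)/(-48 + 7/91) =-442/35511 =-0.01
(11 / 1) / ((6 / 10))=55 / 3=18.33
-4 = -4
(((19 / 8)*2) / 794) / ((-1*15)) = -19 / 47640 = -0.00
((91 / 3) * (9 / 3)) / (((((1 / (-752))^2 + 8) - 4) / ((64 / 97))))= 3293495296 / 219415649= 15.01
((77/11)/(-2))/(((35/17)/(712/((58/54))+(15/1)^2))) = -437733/290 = -1509.42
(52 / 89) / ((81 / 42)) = 0.30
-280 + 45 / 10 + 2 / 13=-7159 / 26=-275.35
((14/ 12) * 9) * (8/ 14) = 6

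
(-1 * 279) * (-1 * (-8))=-2232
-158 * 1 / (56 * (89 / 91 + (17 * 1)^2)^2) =-93457 / 2785306176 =-0.00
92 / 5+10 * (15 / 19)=2498 / 95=26.29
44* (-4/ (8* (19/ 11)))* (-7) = 1694/ 19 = 89.16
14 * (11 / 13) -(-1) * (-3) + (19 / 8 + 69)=8343 / 104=80.22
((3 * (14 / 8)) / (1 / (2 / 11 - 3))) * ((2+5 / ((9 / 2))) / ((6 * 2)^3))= -1519 / 57024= -0.03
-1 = -1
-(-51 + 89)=-38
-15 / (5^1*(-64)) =3 / 64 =0.05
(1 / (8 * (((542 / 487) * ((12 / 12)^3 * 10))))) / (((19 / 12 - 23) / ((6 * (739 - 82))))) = -2879631 / 1392940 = -2.07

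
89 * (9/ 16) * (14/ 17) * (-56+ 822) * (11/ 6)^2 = 28871689/ 272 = 106145.92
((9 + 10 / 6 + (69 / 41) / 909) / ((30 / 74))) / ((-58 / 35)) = -34326565 / 2161602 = -15.88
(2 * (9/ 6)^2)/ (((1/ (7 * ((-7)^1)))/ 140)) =-30870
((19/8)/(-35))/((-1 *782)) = 19/218960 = 0.00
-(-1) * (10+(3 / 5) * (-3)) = 41 / 5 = 8.20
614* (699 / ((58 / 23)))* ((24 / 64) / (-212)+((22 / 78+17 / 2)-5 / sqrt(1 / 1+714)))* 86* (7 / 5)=287599130093219 / 1598480-2971254678* sqrt(715) / 20735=176088703.96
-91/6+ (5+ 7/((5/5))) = -19/6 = -3.17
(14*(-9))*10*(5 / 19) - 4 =-6376 / 19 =-335.58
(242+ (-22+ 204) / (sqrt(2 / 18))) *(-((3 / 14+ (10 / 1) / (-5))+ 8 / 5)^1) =5122 / 35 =146.34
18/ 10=1.80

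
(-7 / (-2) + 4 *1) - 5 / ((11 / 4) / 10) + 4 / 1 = -147 / 22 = -6.68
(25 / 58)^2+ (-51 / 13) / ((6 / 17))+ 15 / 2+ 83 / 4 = 17.32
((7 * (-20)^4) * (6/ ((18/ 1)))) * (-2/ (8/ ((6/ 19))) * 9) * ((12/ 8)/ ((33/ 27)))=-68040000/ 209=-325550.24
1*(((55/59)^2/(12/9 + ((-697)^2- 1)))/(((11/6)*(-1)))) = -2475/2536653434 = -0.00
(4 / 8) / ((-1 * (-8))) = 1 / 16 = 0.06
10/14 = 5/7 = 0.71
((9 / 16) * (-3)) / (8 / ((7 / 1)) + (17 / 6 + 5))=-0.19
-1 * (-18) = 18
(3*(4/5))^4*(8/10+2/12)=100224/3125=32.07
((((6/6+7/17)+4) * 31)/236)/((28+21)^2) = 713/2408203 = 0.00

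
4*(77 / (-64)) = -77 / 16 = -4.81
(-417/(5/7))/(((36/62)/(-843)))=847580.30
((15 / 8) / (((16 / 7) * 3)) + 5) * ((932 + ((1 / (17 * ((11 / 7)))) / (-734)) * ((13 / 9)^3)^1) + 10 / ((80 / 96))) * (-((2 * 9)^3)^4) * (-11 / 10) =6334735311346628503.84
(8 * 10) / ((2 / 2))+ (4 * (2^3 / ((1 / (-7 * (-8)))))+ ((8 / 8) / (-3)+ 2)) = 5621 / 3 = 1873.67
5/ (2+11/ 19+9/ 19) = 95/ 58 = 1.64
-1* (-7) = 7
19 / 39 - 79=-3062 / 39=-78.51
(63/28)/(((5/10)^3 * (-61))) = -18/61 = -0.30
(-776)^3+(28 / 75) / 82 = -467288576.00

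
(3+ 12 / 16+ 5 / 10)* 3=51 / 4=12.75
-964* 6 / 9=-1928 / 3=-642.67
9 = 9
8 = 8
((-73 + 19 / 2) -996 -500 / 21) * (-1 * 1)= 45499 / 42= 1083.31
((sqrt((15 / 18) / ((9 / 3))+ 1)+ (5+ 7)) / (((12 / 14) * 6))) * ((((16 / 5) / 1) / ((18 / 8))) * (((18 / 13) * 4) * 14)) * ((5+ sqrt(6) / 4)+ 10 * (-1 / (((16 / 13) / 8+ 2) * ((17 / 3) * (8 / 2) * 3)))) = 112 * (sqrt(46)+ 72) * (238 * sqrt(6)+ 4695) / 29835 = 1560.95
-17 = -17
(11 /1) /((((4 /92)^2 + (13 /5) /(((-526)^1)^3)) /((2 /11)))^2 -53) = -0.21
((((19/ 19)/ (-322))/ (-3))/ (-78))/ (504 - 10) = -1/ 37221912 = -0.00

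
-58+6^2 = -22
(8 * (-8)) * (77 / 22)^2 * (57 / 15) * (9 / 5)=-134064 / 25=-5362.56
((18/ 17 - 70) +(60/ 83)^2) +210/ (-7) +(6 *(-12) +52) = -13868358/ 117113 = -118.42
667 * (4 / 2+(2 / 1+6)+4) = 9338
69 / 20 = 3.45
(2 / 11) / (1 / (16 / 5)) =0.58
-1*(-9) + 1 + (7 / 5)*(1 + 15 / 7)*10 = 54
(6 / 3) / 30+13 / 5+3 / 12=35 / 12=2.92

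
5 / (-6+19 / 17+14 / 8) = -340 / 213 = -1.60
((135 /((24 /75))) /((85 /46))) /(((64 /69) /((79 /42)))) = 28208925 /60928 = 462.99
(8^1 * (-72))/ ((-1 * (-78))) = -96/ 13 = -7.38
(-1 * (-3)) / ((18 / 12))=2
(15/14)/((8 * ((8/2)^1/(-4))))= -15/112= -0.13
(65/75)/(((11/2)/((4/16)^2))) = 13/1320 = 0.01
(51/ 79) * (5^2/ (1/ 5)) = 80.70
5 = 5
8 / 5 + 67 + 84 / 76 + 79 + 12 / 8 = 28539 / 190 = 150.21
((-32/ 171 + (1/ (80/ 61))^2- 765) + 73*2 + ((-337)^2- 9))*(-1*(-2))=225882.79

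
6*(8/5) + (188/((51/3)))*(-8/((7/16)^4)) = -490871504/204085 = -2405.23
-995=-995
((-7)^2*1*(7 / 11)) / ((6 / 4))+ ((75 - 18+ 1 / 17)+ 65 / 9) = 143171 / 1683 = 85.07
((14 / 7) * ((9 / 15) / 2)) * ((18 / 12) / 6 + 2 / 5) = 39 / 100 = 0.39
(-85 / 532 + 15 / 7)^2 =1113025 / 283024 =3.93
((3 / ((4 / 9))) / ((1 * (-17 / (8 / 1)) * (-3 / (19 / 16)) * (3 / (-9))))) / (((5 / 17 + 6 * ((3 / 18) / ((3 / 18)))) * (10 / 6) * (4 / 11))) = -16929 / 17120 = -0.99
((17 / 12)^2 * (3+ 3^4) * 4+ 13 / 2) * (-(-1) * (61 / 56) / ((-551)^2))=13115 / 5368944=0.00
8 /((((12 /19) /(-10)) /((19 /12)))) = -1805 /9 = -200.56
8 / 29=0.28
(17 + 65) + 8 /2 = 86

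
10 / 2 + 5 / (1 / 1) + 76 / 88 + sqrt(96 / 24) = 283 / 22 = 12.86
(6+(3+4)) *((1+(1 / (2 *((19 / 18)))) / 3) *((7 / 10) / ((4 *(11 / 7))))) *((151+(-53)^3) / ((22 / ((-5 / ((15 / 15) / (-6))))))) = -142107693 / 418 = -339970.56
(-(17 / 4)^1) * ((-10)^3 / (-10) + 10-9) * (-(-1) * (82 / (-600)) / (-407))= -70397 / 488400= -0.14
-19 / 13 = -1.46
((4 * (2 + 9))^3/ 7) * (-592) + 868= -50422852/ 7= -7203264.57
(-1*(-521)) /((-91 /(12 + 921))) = -486093 /91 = -5341.68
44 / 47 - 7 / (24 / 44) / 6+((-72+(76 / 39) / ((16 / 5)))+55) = -96748 / 5499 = -17.59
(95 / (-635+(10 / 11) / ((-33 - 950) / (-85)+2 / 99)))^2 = 3430841176009 / 153247538903761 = 0.02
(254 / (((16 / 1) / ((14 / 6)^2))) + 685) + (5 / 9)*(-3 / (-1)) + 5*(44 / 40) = 56059 / 72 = 778.60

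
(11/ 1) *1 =11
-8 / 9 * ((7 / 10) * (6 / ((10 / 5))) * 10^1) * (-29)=1624 / 3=541.33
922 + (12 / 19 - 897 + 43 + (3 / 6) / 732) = 1909075 / 27816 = 68.63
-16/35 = -0.46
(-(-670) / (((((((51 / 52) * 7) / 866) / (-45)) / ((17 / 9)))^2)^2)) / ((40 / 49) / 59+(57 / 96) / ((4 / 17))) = 13004742097571750192742400000 / 3726545697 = 3489757849485389040.36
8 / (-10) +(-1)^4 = 1 / 5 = 0.20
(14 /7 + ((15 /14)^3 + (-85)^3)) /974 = -1685150137 /2672656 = -630.52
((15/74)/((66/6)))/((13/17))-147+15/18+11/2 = -4464839/31746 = -140.64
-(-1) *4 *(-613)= -2452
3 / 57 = 1 / 19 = 0.05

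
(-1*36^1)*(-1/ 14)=18/ 7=2.57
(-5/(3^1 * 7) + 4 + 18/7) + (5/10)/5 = 6.43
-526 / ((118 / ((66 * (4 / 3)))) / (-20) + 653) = -462880 / 574581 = -0.81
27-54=-27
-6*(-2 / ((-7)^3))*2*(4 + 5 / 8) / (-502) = 111 / 172186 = 0.00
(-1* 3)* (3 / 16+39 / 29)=-2133 / 464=-4.60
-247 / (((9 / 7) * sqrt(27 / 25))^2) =-138.35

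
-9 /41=-0.22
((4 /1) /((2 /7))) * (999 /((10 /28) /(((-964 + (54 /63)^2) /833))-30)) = -264055680 /572231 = -461.45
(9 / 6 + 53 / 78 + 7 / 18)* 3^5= 16227 / 26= 624.12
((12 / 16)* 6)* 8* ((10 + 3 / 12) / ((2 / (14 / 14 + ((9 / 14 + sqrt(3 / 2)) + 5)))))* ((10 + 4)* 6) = 7749* sqrt(6) + 102951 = 121932.10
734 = 734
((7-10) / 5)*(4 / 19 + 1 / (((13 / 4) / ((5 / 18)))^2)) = -0.13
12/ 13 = 0.92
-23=-23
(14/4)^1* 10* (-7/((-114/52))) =6370/57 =111.75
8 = 8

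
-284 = -284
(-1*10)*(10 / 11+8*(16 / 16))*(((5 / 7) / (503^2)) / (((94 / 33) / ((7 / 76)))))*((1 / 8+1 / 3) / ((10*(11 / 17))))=-4165 / 7229985184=-0.00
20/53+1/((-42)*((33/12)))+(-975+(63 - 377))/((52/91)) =-110450533/48972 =-2255.38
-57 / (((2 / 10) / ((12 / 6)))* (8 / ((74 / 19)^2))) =-20535 / 19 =-1080.79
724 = 724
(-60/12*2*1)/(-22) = 5/11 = 0.45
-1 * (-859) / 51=859 / 51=16.84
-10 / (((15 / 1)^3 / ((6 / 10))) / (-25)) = 2 / 45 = 0.04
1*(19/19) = 1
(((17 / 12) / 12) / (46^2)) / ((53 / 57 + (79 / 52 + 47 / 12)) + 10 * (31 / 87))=121771 / 21670853184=0.00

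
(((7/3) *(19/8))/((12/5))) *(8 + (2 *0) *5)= 665/36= 18.47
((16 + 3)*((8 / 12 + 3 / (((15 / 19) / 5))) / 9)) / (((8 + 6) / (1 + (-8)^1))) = -1121 / 54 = -20.76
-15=-15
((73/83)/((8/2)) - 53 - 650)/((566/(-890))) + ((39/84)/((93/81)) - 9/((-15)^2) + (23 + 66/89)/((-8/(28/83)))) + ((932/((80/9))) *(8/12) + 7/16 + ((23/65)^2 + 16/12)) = 4328498283490117/3679952478384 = 1176.24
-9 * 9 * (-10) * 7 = 5670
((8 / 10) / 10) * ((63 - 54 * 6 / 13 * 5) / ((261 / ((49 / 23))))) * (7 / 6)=-30527 / 650325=-0.05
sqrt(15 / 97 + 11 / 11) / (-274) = -2 *sqrt(679) / 13289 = -0.00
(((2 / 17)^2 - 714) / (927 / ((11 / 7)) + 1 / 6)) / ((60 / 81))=-91925361 / 56275525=-1.63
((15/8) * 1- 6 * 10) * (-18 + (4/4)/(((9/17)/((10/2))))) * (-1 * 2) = -11935/12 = -994.58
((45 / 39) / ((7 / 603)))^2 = 9879.49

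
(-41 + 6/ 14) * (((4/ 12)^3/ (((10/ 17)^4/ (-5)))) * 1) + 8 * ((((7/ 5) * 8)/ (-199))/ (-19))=22429763171/ 357304500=62.77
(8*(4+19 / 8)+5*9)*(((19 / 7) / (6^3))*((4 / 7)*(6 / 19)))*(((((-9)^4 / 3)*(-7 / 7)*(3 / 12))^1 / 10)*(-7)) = 2916 / 35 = 83.31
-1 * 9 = -9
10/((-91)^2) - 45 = -372635/8281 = -45.00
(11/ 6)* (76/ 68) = 2.05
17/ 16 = 1.06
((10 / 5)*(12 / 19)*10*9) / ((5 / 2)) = 864 / 19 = 45.47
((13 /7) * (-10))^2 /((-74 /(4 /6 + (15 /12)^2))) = -452075 /43512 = -10.39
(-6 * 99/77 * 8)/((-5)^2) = -432/175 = -2.47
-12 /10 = -6 /5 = -1.20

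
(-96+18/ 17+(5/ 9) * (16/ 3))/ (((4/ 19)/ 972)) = -7219278/ 17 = -424663.41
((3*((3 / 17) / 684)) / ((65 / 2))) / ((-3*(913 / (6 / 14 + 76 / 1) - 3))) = -107 / 120578484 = -0.00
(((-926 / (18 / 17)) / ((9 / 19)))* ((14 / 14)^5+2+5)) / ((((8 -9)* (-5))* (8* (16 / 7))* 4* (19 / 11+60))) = -1645039 / 2514240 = -0.65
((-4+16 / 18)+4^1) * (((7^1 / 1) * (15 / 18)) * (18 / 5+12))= 728 / 9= 80.89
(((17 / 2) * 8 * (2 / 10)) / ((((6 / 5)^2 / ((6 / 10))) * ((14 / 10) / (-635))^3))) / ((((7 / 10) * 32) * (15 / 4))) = -544101734375 / 86436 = -6294850.92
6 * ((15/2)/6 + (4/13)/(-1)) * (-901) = -132447/26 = -5094.12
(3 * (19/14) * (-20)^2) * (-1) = -11400/7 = -1628.57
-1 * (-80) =80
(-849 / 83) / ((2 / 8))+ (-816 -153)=-83823 / 83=-1009.92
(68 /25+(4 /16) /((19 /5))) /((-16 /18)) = -47637 /15200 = -3.13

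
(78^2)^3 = 225199600704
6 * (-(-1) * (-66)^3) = -1724976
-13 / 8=-1.62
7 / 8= 0.88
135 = 135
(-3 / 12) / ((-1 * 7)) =1 / 28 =0.04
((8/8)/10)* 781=781/10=78.10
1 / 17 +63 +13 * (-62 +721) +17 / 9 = 1320688 / 153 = 8631.95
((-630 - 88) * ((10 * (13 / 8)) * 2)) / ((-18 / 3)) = 23335 / 6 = 3889.17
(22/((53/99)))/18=2.28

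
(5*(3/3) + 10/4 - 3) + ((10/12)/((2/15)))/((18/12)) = 26/3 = 8.67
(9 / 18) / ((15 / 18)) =3 / 5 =0.60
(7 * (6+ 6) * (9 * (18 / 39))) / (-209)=-4536 / 2717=-1.67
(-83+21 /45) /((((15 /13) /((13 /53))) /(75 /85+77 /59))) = -459033068 /11960775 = -38.38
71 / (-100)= -71 / 100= -0.71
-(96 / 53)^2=-9216 / 2809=-3.28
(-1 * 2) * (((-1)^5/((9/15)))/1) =10/3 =3.33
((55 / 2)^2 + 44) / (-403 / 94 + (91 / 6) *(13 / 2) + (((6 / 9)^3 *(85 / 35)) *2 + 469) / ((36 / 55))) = 255910347 / 259994866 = 0.98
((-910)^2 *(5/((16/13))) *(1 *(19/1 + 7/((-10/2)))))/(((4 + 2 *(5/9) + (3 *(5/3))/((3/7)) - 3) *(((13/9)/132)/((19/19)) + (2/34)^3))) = 777561142708350/2016767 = 385548326.96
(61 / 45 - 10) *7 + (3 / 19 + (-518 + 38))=-540.35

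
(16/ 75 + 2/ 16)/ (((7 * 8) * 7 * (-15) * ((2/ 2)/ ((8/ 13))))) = -29/ 819000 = -0.00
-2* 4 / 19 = -8 / 19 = -0.42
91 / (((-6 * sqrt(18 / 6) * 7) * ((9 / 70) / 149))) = -67795 * sqrt(3) / 81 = -1449.68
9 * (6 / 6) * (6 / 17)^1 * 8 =25.41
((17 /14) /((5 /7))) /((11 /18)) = 153 /55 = 2.78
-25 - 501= -526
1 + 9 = 10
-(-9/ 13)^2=-0.48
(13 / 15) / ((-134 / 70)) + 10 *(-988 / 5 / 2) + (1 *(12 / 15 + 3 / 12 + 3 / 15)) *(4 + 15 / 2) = -1566317 / 1608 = -974.08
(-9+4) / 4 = -5 / 4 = -1.25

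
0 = 0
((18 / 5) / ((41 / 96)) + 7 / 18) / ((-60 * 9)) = -0.02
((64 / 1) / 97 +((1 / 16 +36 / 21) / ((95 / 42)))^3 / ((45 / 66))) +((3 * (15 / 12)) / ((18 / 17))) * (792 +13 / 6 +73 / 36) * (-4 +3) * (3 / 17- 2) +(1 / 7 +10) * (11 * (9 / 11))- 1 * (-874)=122904096542210233 / 20119367520000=6108.75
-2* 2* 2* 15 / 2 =-60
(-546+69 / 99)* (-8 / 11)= 143960 / 363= 396.58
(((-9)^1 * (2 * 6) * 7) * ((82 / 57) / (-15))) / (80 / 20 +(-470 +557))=984 / 1235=0.80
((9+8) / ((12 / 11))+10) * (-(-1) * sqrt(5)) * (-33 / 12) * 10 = -16885 * sqrt(5) / 24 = -1573.17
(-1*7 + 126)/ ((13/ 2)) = 238/ 13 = 18.31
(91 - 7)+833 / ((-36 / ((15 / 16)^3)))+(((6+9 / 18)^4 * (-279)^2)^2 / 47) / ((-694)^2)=79083093128718602079 / 92720709632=852917254.87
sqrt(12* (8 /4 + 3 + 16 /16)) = 6* sqrt(2) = 8.49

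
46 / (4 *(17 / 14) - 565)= -322 / 3921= -0.08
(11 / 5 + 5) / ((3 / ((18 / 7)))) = 216 / 35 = 6.17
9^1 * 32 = 288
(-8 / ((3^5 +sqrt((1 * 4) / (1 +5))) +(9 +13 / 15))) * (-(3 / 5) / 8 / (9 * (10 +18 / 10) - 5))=170685 / 7279669694 - 225 * sqrt(6) / 7279669694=0.00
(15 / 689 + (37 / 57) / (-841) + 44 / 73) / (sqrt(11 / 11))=1503888118 / 2411087289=0.62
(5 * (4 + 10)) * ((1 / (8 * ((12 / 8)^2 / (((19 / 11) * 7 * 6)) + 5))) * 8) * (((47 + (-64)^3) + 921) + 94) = -19445387360 / 5353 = -3632614.86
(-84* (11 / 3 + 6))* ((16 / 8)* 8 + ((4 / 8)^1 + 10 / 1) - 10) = -13398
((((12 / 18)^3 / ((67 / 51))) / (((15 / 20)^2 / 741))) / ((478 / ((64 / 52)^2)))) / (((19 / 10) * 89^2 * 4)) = 696320 / 44520479523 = 0.00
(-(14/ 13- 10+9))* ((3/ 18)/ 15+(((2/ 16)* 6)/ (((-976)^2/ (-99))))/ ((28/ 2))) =-26658763/ 31206389760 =-0.00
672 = 672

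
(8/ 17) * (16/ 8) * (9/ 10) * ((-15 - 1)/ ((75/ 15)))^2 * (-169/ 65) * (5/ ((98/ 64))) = -7667712/ 104125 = -73.64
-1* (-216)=216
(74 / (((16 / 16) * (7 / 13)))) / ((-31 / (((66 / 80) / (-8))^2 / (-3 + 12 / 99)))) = 17285697 / 1055488000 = 0.02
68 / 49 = 1.39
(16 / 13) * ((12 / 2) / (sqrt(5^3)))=96 * sqrt(5) / 325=0.66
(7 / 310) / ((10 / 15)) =21 / 620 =0.03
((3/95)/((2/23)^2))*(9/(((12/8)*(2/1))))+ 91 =39341/380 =103.53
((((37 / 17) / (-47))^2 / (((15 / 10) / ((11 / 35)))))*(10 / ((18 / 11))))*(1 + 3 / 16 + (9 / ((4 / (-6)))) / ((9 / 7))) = -24681701 / 965262312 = -0.03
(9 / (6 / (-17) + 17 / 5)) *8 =6120 / 259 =23.63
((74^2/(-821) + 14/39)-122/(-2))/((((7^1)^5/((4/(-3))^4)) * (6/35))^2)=0.00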